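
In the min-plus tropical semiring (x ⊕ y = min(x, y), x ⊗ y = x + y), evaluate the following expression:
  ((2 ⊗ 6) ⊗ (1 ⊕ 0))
((2 ⊗ 6) ⊗ (1 ⊕ 0)) = 8

Expand innermost to outermost. Recall ⊕ takes the minimum of its arguments and ⊗ takes their sum. Working out the expression ((2 ⊗ 6) ⊗ (1 ⊕ 0)) gives 8.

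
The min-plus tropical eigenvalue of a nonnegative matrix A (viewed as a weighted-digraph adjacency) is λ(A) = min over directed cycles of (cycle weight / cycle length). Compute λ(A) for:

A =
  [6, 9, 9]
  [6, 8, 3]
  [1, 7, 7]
λ(A) = 13/3

Enumerate directed cycles and compute their means (weight / length). Sample:
  cycle 0 → 0: weight = 6, length = 1, mean = 6/1 ≈ 6.000
  cycle 1 → 1: weight = 8, length = 1, mean = 8/1 ≈ 8.000
  cycle 2 → 2: weight = 7, length = 1, mean = 7/1 ≈ 7.000
  cycle 0 → 1 → 0: weight = 15, length = 2, mean = 15/2 ≈ 7.500
  cycle 0 → 2 → 0: weight = 10, length = 2, mean = 10/2 ≈ 5.000
  cycle 1 → 0 → 1: weight = 15, length = 2, mean = 15/2 ≈ 7.500
Minimum mean = 4.333, attained e.g. along the cycle 0 → 1 → 2 → 0 with weight 13 and length 3. So λ(A) = 13/3 = 13/3.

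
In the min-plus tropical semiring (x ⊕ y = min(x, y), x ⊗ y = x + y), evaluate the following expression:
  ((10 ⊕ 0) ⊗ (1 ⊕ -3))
((10 ⊕ 0) ⊗ (1 ⊕ -3)) = -3

Expand innermost to outermost. Recall ⊕ takes the minimum of its arguments and ⊗ takes their sum. Working out the expression ((10 ⊕ 0) ⊗ (1 ⊕ -3)) gives -3.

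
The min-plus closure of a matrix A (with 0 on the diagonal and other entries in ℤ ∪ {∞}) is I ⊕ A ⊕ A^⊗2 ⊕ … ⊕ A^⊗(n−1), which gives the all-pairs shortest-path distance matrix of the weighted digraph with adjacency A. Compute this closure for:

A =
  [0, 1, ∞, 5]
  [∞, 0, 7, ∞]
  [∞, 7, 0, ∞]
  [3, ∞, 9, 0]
Closure =
  [0, 1, 8, 5]
  [∞, 0, 7, ∞]
  [∞, 7, 0, ∞]
  [3, 4, 9, 0]

This is the Floyd-Warshall all-pairs shortest-path computation. For each intermediate vertex k = 0, 1, …, 3, update dist[i][j] ← min(dist[i][j], dist[i][k] + dist[k][j]). The final matrix gives, for each (i, j), the minimum total weight of any directed path from i to j (possibly empty when i = j).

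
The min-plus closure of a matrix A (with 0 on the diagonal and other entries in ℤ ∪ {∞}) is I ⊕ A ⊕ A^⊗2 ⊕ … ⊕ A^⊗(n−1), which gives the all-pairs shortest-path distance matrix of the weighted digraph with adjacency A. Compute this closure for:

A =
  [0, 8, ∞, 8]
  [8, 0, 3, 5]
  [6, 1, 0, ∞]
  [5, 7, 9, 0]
Closure =
  [0, 8, 11, 8]
  [8, 0, 3, 5]
  [6, 1, 0, 6]
  [5, 7, 9, 0]

This is the Floyd-Warshall all-pairs shortest-path computation. For each intermediate vertex k = 0, 1, …, 3, update dist[i][j] ← min(dist[i][j], dist[i][k] + dist[k][j]). The final matrix gives, for each (i, j), the minimum total weight of any directed path from i to j (possibly empty when i = j).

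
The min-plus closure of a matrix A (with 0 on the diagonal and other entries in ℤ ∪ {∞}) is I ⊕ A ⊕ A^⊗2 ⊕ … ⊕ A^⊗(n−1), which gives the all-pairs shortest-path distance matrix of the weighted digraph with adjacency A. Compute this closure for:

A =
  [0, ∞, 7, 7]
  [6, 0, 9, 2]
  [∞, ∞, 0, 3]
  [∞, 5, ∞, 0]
Closure =
  [0, 12, 7, 7]
  [6, 0, 9, 2]
  [14, 8, 0, 3]
  [11, 5, 14, 0]

This is the Floyd-Warshall all-pairs shortest-path computation. For each intermediate vertex k = 0, 1, …, 3, update dist[i][j] ← min(dist[i][j], dist[i][k] + dist[k][j]). The final matrix gives, for each (i, j), the minimum total weight of any directed path from i to j (possibly empty when i = j).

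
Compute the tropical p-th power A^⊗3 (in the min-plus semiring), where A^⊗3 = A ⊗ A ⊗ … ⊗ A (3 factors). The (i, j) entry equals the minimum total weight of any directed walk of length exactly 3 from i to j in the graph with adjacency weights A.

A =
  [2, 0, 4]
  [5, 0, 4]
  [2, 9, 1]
A^⊗3 =
  [5, 0, 4]
  [5, 0, 4]
  [4, 2, 3]

Each entry (A^⊗3)_ij equals the minimum over all length-3 walks i = v_0 → v_1 → … → v_3 = j of Σ_t A[v_t][v_{t+1}]. For example, for (i, j) = (0, 2) we minimise over 9 possible intermediate vertex sequences; the minimum is 4, attained along the walk 0 → 1 → 1 → 2.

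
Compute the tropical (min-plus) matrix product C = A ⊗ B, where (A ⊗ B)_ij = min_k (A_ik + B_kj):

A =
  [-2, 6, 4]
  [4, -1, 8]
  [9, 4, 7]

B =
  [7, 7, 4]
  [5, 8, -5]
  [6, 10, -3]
A ⊗ B =
  [5, 5, 1]
  [4, 7, -6]
  [9, 12, -1]

Apply the min-plus product entry-by-entry:
  C[0][0] = min over k of (A[0][0] + B[0][0] = -2 + 7 = 5, A[0][1] + B[1][0] = 6 + 5 = 11, A[0][2] + B[2][0] = 4 + 6 = 10) = 5 (attained at k = 0)
  C[0][1] = min over k of (A[0][0] + B[0][1] = -2 + 7 = 5, A[0][1] + B[1][1] = 6 + 8 = 14, A[0][2] + B[2][1] = 4 + 10 = 14) = 5 (attained at k = 0)
  C[0][2] = min over k of (A[0][0] + B[0][2] = -2 + 4 = 2, A[0][1] + B[1][2] = 6 + -5 = 1, A[0][2] + B[2][2] = 4 + -3 = 1) = 1 (attained at k = 1)
  C[1][0] = min over k of (A[1][0] + B[0][0] = 4 + 7 = 11, A[1][1] + B[1][0] = -1 + 5 = 4, A[1][2] + B[2][0] = 8 + 6 = 14) = 4 (attained at k = 1)
  C[1][1] = min over k of (A[1][0] + B[0][1] = 4 + 7 = 11, A[1][1] + B[1][1] = -1 + 8 = 7, A[1][2] + B[2][1] = 8 + 10 = 18) = 7 (attained at k = 1)
  C[1][2] = min over k of (A[1][0] + B[0][2] = 4 + 4 = 8, A[1][1] + B[1][2] = -1 + -5 = -6, A[1][2] + B[2][2] = 8 + -3 = 5) = -6 (attained at k = 1)
  C[2][0] = min over k of (A[2][0] + B[0][0] = 9 + 7 = 16, A[2][1] + B[1][0] = 4 + 5 = 9, A[2][2] + B[2][0] = 7 + 6 = 13) = 9 (attained at k = 1)
  C[2][1] = min over k of (A[2][0] + B[0][1] = 9 + 7 = 16, A[2][1] + B[1][1] = 4 + 8 = 12, A[2][2] + B[2][1] = 7 + 10 = 17) = 12 (attained at k = 1)
  C[2][2] = min over k of (A[2][0] + B[0][2] = 9 + 4 = 13, A[2][1] + B[1][2] = 4 + -5 = -1, A[2][2] + B[2][2] = 7 + -3 = 4) = -1 (attained at k = 1)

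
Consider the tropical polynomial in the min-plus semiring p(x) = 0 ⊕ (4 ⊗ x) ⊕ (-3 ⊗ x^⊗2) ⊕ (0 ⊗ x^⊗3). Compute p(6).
p(6) = 0

A tropical monomial a ⊗ x^⊗i evaluates to a + i · x. Evaluating each term at x = 6:
  Term 0 contributes 0 + 0 · 6 = 0
  Term 1 contributes 4 + 1 · 6 = 10
  Term 2 contributes -3 + 2 · 6 = 9
  Term 3 contributes 0 + 3 · 6 = 18
p(6) = ⊕ of these = min[0, 10, 9, 18] = 0.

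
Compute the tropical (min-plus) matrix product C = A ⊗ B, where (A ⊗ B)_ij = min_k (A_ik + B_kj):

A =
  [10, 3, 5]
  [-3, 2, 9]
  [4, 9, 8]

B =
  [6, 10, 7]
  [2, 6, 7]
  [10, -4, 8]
A ⊗ B =
  [5, 1, 10]
  [3, 5, 4]
  [10, 4, 11]

Apply the min-plus product entry-by-entry:
  C[0][0] = min over k of (A[0][0] + B[0][0] = 10 + 6 = 16, A[0][1] + B[1][0] = 3 + 2 = 5, A[0][2] + B[2][0] = 5 + 10 = 15) = 5 (attained at k = 1)
  C[0][1] = min over k of (A[0][0] + B[0][1] = 10 + 10 = 20, A[0][1] + B[1][1] = 3 + 6 = 9, A[0][2] + B[2][1] = 5 + -4 = 1) = 1 (attained at k = 2)
  C[0][2] = min over k of (A[0][0] + B[0][2] = 10 + 7 = 17, A[0][1] + B[1][2] = 3 + 7 = 10, A[0][2] + B[2][2] = 5 + 8 = 13) = 10 (attained at k = 1)
  C[1][0] = min over k of (A[1][0] + B[0][0] = -3 + 6 = 3, A[1][1] + B[1][0] = 2 + 2 = 4, A[1][2] + B[2][0] = 9 + 10 = 19) = 3 (attained at k = 0)
  C[1][1] = min over k of (A[1][0] + B[0][1] = -3 + 10 = 7, A[1][1] + B[1][1] = 2 + 6 = 8, A[1][2] + B[2][1] = 9 + -4 = 5) = 5 (attained at k = 2)
  C[1][2] = min over k of (A[1][0] + B[0][2] = -3 + 7 = 4, A[1][1] + B[1][2] = 2 + 7 = 9, A[1][2] + B[2][2] = 9 + 8 = 17) = 4 (attained at k = 0)
  C[2][0] = min over k of (A[2][0] + B[0][0] = 4 + 6 = 10, A[2][1] + B[1][0] = 9 + 2 = 11, A[2][2] + B[2][0] = 8 + 10 = 18) = 10 (attained at k = 0)
  C[2][1] = min over k of (A[2][0] + B[0][1] = 4 + 10 = 14, A[2][1] + B[1][1] = 9 + 6 = 15, A[2][2] + B[2][1] = 8 + -4 = 4) = 4 (attained at k = 2)
  C[2][2] = min over k of (A[2][0] + B[0][2] = 4 + 7 = 11, A[2][1] + B[1][2] = 9 + 7 = 16, A[2][2] + B[2][2] = 8 + 8 = 16) = 11 (attained at k = 0)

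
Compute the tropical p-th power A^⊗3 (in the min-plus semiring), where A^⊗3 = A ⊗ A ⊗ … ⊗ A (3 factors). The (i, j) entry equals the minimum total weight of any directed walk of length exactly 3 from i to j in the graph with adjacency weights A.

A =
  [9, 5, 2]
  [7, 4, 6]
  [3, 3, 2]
A^⊗3 =
  [7, 7, 6]
  [11, 11, 10]
  [7, 7, 6]

Each entry (A^⊗3)_ij equals the minimum over all length-3 walks i = v_0 → v_1 → … → v_3 = j of Σ_t A[v_t][v_{t+1}]. For example, for (i, j) = (0, 2) we minimise over 9 possible intermediate vertex sequences; the minimum is 6, attained along the walk 0 → 2 → 2 → 2.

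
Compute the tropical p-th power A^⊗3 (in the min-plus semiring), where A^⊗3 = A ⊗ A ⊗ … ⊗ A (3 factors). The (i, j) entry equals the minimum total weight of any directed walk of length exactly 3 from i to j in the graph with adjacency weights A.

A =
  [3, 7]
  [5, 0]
A^⊗3 =
  [9, 7]
  [5, 0]

Each entry (A^⊗3)_ij equals the minimum over all length-3 walks i = v_0 → v_1 → … → v_3 = j of Σ_t A[v_t][v_{t+1}]. For example, for (i, j) = (0, 1) we minimise over 4 possible intermediate vertex sequences; the minimum is 7, attained along the walk 0 → 1 → 1 → 1.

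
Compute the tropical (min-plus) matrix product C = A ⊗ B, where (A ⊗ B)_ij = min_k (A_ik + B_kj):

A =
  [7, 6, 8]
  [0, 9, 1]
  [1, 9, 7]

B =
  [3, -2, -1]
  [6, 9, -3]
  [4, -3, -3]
A ⊗ B =
  [10, 5, 3]
  [3, -2, -2]
  [4, -1, 0]

Apply the min-plus product entry-by-entry:
  C[0][0] = min over k of (A[0][0] + B[0][0] = 7 + 3 = 10, A[0][1] + B[1][0] = 6 + 6 = 12, A[0][2] + B[2][0] = 8 + 4 = 12) = 10 (attained at k = 0)
  C[0][1] = min over k of (A[0][0] + B[0][1] = 7 + -2 = 5, A[0][1] + B[1][1] = 6 + 9 = 15, A[0][2] + B[2][1] = 8 + -3 = 5) = 5 (attained at k = 0)
  C[0][2] = min over k of (A[0][0] + B[0][2] = 7 + -1 = 6, A[0][1] + B[1][2] = 6 + -3 = 3, A[0][2] + B[2][2] = 8 + -3 = 5) = 3 (attained at k = 1)
  C[1][0] = min over k of (A[1][0] + B[0][0] = 0 + 3 = 3, A[1][1] + B[1][0] = 9 + 6 = 15, A[1][2] + B[2][0] = 1 + 4 = 5) = 3 (attained at k = 0)
  C[1][1] = min over k of (A[1][0] + B[0][1] = 0 + -2 = -2, A[1][1] + B[1][1] = 9 + 9 = 18, A[1][2] + B[2][1] = 1 + -3 = -2) = -2 (attained at k = 0)
  C[1][2] = min over k of (A[1][0] + B[0][2] = 0 + -1 = -1, A[1][1] + B[1][2] = 9 + -3 = 6, A[1][2] + B[2][2] = 1 + -3 = -2) = -2 (attained at k = 2)
  C[2][0] = min over k of (A[2][0] + B[0][0] = 1 + 3 = 4, A[2][1] + B[1][0] = 9 + 6 = 15, A[2][2] + B[2][0] = 7 + 4 = 11) = 4 (attained at k = 0)
  C[2][1] = min over k of (A[2][0] + B[0][1] = 1 + -2 = -1, A[2][1] + B[1][1] = 9 + 9 = 18, A[2][2] + B[2][1] = 7 + -3 = 4) = -1 (attained at k = 0)
  C[2][2] = min over k of (A[2][0] + B[0][2] = 1 + -1 = 0, A[2][1] + B[1][2] = 9 + -3 = 6, A[2][2] + B[2][2] = 7 + -3 = 4) = 0 (attained at k = 0)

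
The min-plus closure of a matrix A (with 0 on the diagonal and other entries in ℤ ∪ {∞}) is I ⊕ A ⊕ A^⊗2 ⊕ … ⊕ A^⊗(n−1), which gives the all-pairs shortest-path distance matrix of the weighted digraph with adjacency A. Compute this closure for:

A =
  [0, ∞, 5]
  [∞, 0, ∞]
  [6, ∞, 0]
Closure =
  [0, ∞, 5]
  [∞, 0, ∞]
  [6, ∞, 0]

This is the Floyd-Warshall all-pairs shortest-path computation. For each intermediate vertex k = 0, 1, …, 2, update dist[i][j] ← min(dist[i][j], dist[i][k] + dist[k][j]). The final matrix gives, for each (i, j), the minimum total weight of any directed path from i to j (possibly empty when i = j).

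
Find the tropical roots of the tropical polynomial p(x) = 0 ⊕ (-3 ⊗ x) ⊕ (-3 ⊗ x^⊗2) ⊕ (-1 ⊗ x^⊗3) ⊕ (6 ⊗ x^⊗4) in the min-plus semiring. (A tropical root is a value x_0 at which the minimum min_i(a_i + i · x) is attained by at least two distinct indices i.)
Roots: {-7, -2, 0, 3}

Each tropical root is a break point of the lower envelope of the lines y = a_i + i · x (there are 5 lines, with slopes 0, 1, ..., 4). Only the lines that attain the minimum somewhere contribute to roots; other lines are dominated. Here the surviving (envelope) indices are i = 4, i = 3, i = 2, i = 1, i = 0.
Intersections between consecutive envelope lines give the roots: for adjacent envelope indices i < j the intersection is x = (a_i − a_j) / (j − i). Reading off the sorted break points: {-7, -2, 0, 3}.
Verification: at each break x_0, at least two indices attain the minimum of min_i(a_i + i · x_0).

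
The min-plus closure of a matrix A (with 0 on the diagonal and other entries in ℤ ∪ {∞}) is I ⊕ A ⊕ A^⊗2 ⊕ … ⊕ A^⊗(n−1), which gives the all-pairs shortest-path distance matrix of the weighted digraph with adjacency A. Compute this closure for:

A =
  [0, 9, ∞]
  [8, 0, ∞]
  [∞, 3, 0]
Closure =
  [0, 9, ∞]
  [8, 0, ∞]
  [11, 3, 0]

This is the Floyd-Warshall all-pairs shortest-path computation. For each intermediate vertex k = 0, 1, …, 2, update dist[i][j] ← min(dist[i][j], dist[i][k] + dist[k][j]). The final matrix gives, for each (i, j), the minimum total weight of any directed path from i to j (possibly empty when i = j).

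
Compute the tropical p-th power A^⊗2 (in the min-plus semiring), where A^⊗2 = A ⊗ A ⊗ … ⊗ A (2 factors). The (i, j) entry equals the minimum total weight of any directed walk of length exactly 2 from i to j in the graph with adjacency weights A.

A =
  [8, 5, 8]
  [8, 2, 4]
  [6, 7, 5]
A^⊗2 =
  [13, 7, 9]
  [10, 4, 6]
  [11, 9, 10]

Each entry (A^⊗2)_ij equals the minimum over all length-2 walks i = v_0 → v_1 → … → v_2 = j of Σ_t A[v_t][v_{t+1}]. For example, for (i, j) = (0, 2) we minimise over 3 possible intermediate vertex sequences; the minimum is 9, attained along the walk 0 → 1 → 2.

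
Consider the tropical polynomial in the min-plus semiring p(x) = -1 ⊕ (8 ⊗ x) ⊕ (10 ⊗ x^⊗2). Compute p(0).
p(0) = -1

A tropical monomial a ⊗ x^⊗i evaluates to a + i · x. Evaluating each term at x = 0:
  Term 0 contributes -1 + 0 · 0 = -1
  Term 1 contributes 8 + 1 · 0 = 8
  Term 2 contributes 10 + 2 · 0 = 10
p(0) = ⊕ of these = min[-1, 8, 10] = -1.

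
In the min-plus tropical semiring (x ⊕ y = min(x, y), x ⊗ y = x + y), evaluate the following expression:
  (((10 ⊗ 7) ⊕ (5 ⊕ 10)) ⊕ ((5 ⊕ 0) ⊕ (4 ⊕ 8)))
(((10 ⊗ 7) ⊕ (5 ⊕ 10)) ⊕ ((5 ⊕ 0) ⊕ (4 ⊕ 8))) = 0

Expand innermost to outermost. Recall ⊕ takes the minimum of its arguments and ⊗ takes their sum. Working out the expression (((10 ⊗ 7) ⊕ (5 ⊕ 10)) ⊕ ((5 ⊕ 0) ⊕ (4 ⊕ 8))) gives 0.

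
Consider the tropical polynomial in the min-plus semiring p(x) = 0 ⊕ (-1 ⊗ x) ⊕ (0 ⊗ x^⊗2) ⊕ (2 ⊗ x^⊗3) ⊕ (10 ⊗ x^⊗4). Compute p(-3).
p(-3) = -7

A tropical monomial a ⊗ x^⊗i evaluates to a + i · x. Evaluating each term at x = -3:
  Term 0 contributes 0 + 0 · -3 = 0
  Term 1 contributes -1 + 1 · -3 = -4
  Term 2 contributes 0 + 2 · -3 = -6
  Term 3 contributes 2 + 3 · -3 = -7
  Term 4 contributes 10 + 4 · -3 = -2
p(-3) = ⊕ of these = min[0, -4, -6, -7, -2] = -7.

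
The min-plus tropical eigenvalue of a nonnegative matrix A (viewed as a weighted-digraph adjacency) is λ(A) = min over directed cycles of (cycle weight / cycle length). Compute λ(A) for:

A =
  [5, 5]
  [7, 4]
λ(A) = 4

Enumerate directed cycles and compute their means (weight / length). Sample:
  cycle 0 → 0: weight = 5, length = 1, mean = 5/1 ≈ 5.000
  cycle 1 → 1: weight = 4, length = 1, mean = 4/1 ≈ 4.000
  cycle 0 → 1 → 0: weight = 12, length = 2, mean = 12/2 ≈ 6.000
  cycle 1 → 0 → 1: weight = 12, length = 2, mean = 12/2 ≈ 6.000
Minimum mean = 4.000, attained e.g. along the cycle 1 → 1 with weight 4 and length 1. So λ(A) = 4/1 = 4.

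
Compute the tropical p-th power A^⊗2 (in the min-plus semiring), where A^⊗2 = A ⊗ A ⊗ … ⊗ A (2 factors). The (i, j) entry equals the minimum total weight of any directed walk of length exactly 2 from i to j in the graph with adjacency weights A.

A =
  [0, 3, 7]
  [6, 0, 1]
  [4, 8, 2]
A^⊗2 =
  [0, 3, 4]
  [5, 0, 1]
  [4, 7, 4]

Each entry (A^⊗2)_ij equals the minimum over all length-2 walks i = v_0 → v_1 → … → v_2 = j of Σ_t A[v_t][v_{t+1}]. For example, for (i, j) = (0, 2) we minimise over 3 possible intermediate vertex sequences; the minimum is 4, attained along the walk 0 → 1 → 2.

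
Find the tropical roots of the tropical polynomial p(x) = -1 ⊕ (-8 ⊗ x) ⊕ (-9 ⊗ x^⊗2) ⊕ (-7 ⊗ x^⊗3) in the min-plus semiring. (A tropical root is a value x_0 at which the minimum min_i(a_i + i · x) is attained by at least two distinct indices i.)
Roots: {-2, 1, 7}

Each tropical root is a break point of the lower envelope of the lines y = a_i + i · x (there are 4 lines, with slopes 0, 1, ..., 3). Only the lines that attain the minimum somewhere contribute to roots; other lines are dominated. Here the surviving (envelope) indices are i = 3, i = 2, i = 1, i = 0.
Intersections between consecutive envelope lines give the roots: for adjacent envelope indices i < j the intersection is x = (a_i − a_j) / (j − i). Reading off the sorted break points: {-2, 1, 7}.
Verification: at each break x_0, at least two indices attain the minimum of min_i(a_i + i · x_0).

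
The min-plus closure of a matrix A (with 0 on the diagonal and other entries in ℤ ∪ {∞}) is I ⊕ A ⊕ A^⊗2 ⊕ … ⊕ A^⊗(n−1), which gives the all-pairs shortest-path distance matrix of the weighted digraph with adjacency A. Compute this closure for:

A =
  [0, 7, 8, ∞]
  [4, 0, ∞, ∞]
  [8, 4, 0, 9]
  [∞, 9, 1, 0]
Closure =
  [0, 7, 8, 17]
  [4, 0, 12, 21]
  [8, 4, 0, 9]
  [9, 5, 1, 0]

This is the Floyd-Warshall all-pairs shortest-path computation. For each intermediate vertex k = 0, 1, …, 3, update dist[i][j] ← min(dist[i][j], dist[i][k] + dist[k][j]). The final matrix gives, for each (i, j), the minimum total weight of any directed path from i to j (possibly empty when i = j).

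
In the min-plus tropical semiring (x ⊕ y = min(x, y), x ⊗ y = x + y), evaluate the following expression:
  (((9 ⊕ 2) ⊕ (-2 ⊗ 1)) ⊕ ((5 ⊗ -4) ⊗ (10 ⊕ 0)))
(((9 ⊕ 2) ⊕ (-2 ⊗ 1)) ⊕ ((5 ⊗ -4) ⊗ (10 ⊕ 0))) = -1

Expand innermost to outermost. Recall ⊕ takes the minimum of its arguments and ⊗ takes their sum. Working out the expression (((9 ⊕ 2) ⊕ (-2 ⊗ 1)) ⊕ ((5 ⊗ -4) ⊗ (10 ⊕ 0))) gives -1.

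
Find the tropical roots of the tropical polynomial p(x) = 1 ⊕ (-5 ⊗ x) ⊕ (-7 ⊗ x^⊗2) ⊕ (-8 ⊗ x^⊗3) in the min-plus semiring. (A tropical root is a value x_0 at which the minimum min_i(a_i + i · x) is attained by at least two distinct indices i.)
Roots: {1, 2, 6}

Each tropical root is a break point of the lower envelope of the lines y = a_i + i · x (there are 4 lines, with slopes 0, 1, ..., 3). Only the lines that attain the minimum somewhere contribute to roots; other lines are dominated. Here the surviving (envelope) indices are i = 3, i = 2, i = 1, i = 0.
Intersections between consecutive envelope lines give the roots: for adjacent envelope indices i < j the intersection is x = (a_i − a_j) / (j − i). Reading off the sorted break points: {1, 2, 6}.
Verification: at each break x_0, at least two indices attain the minimum of min_i(a_i + i · x_0).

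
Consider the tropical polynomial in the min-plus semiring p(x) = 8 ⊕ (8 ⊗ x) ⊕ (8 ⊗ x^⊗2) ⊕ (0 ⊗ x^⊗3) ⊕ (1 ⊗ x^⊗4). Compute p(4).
p(4) = 8

A tropical monomial a ⊗ x^⊗i evaluates to a + i · x. Evaluating each term at x = 4:
  Term 0 contributes 8 + 0 · 4 = 8
  Term 1 contributes 8 + 1 · 4 = 12
  Term 2 contributes 8 + 2 · 4 = 16
  Term 3 contributes 0 + 3 · 4 = 12
  Term 4 contributes 1 + 4 · 4 = 17
p(4) = ⊕ of these = min[8, 12, 16, 12, 17] = 8.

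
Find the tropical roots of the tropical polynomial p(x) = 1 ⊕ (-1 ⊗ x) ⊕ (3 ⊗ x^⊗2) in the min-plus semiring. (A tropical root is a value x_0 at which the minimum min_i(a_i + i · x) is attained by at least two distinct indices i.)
Roots: {-4, 2}

Each tropical root is a break point of the lower envelope of the lines y = a_i + i · x (there are 3 lines, with slopes 0, 1, ..., 2). Only the lines that attain the minimum somewhere contribute to roots; other lines are dominated. Here the surviving (envelope) indices are i = 2, i = 1, i = 0.
Intersections between consecutive envelope lines give the roots: for adjacent envelope indices i < j the intersection is x = (a_i − a_j) / (j − i). Reading off the sorted break points: {-4, 2}.
Verification: at each break x_0, at least two indices attain the minimum of min_i(a_i + i · x_0).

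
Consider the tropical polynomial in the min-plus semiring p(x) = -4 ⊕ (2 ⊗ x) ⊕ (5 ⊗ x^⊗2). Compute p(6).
p(6) = -4

A tropical monomial a ⊗ x^⊗i evaluates to a + i · x. Evaluating each term at x = 6:
  Term 0 contributes -4 + 0 · 6 = -4
  Term 1 contributes 2 + 1 · 6 = 8
  Term 2 contributes 5 + 2 · 6 = 17
p(6) = ⊕ of these = min[-4, 8, 17] = -4.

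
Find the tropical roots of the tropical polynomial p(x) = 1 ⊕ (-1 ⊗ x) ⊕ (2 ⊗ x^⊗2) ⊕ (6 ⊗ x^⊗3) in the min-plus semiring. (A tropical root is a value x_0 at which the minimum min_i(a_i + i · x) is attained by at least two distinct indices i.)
Roots: {-4, -3, 2}

Each tropical root is a break point of the lower envelope of the lines y = a_i + i · x (there are 4 lines, with slopes 0, 1, ..., 3). Only the lines that attain the minimum somewhere contribute to roots; other lines are dominated. Here the surviving (envelope) indices are i = 3, i = 2, i = 1, i = 0.
Intersections between consecutive envelope lines give the roots: for adjacent envelope indices i < j the intersection is x = (a_i − a_j) / (j − i). Reading off the sorted break points: {-4, -3, 2}.
Verification: at each break x_0, at least two indices attain the minimum of min_i(a_i + i · x_0).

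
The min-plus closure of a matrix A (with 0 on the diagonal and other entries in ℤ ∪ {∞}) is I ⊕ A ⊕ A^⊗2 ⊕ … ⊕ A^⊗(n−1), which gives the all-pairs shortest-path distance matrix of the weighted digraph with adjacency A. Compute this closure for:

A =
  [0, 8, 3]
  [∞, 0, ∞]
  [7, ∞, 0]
Closure =
  [0, 8, 3]
  [∞, 0, ∞]
  [7, 15, 0]

This is the Floyd-Warshall all-pairs shortest-path computation. For each intermediate vertex k = 0, 1, …, 2, update dist[i][j] ← min(dist[i][j], dist[i][k] + dist[k][j]). The final matrix gives, for each (i, j), the minimum total weight of any directed path from i to j (possibly empty when i = j).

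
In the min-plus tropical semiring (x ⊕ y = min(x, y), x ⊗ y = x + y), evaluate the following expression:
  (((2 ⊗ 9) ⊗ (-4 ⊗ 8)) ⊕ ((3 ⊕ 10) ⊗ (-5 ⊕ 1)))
(((2 ⊗ 9) ⊗ (-4 ⊗ 8)) ⊕ ((3 ⊕ 10) ⊗ (-5 ⊕ 1))) = -2

Expand innermost to outermost. Recall ⊕ takes the minimum of its arguments and ⊗ takes their sum. Working out the expression (((2 ⊗ 9) ⊗ (-4 ⊗ 8)) ⊕ ((3 ⊕ 10) ⊗ (-5 ⊕ 1))) gives -2.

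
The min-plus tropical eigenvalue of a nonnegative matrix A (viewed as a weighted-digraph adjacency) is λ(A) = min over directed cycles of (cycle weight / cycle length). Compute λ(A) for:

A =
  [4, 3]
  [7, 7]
λ(A) = 4

Enumerate directed cycles and compute their means (weight / length). Sample:
  cycle 0 → 0: weight = 4, length = 1, mean = 4/1 ≈ 4.000
  cycle 1 → 1: weight = 7, length = 1, mean = 7/1 ≈ 7.000
  cycle 0 → 1 → 0: weight = 10, length = 2, mean = 10/2 ≈ 5.000
  cycle 1 → 0 → 1: weight = 10, length = 2, mean = 10/2 ≈ 5.000
Minimum mean = 4.000, attained e.g. along the cycle 0 → 0 with weight 4 and length 1. So λ(A) = 4/1 = 4.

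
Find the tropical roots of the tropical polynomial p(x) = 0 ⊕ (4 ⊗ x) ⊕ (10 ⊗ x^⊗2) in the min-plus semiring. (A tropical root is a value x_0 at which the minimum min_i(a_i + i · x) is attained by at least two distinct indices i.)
Roots: {-6, -4}

Each tropical root is a break point of the lower envelope of the lines y = a_i + i · x (there are 3 lines, with slopes 0, 1, ..., 2). Only the lines that attain the minimum somewhere contribute to roots; other lines are dominated. Here the surviving (envelope) indices are i = 2, i = 1, i = 0.
Intersections between consecutive envelope lines give the roots: for adjacent envelope indices i < j the intersection is x = (a_i − a_j) / (j − i). Reading off the sorted break points: {-6, -4}.
Verification: at each break x_0, at least two indices attain the minimum of min_i(a_i + i · x_0).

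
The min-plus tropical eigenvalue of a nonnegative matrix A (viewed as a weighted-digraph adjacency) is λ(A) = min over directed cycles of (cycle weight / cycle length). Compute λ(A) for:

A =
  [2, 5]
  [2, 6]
λ(A) = 2

Enumerate directed cycles and compute their means (weight / length). Sample:
  cycle 0 → 0: weight = 2, length = 1, mean = 2/1 ≈ 2.000
  cycle 1 → 1: weight = 6, length = 1, mean = 6/1 ≈ 6.000
  cycle 0 → 1 → 0: weight = 7, length = 2, mean = 7/2 ≈ 3.500
  cycle 1 → 0 → 1: weight = 7, length = 2, mean = 7/2 ≈ 3.500
Minimum mean = 2.000, attained e.g. along the cycle 0 → 0 with weight 2 and length 1. So λ(A) = 2/1 = 2.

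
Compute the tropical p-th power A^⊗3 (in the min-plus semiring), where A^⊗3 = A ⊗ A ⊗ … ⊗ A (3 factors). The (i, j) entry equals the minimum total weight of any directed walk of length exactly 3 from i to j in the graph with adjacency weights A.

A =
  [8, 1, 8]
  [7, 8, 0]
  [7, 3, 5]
A^⊗3 =
  [8, 4, 6]
  [10, 8, 3]
  [10, 6, 8]

Each entry (A^⊗3)_ij equals the minimum over all length-3 walks i = v_0 → v_1 → … → v_3 = j of Σ_t A[v_t][v_{t+1}]. For example, for (i, j) = (0, 2) we minimise over 9 possible intermediate vertex sequences; the minimum is 6, attained along the walk 0 → 1 → 2 → 2.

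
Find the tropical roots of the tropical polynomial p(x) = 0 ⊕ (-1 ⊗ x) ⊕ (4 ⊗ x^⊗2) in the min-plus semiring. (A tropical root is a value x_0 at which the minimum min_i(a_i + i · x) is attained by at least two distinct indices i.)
Roots: {-5, 1}

Each tropical root is a break point of the lower envelope of the lines y = a_i + i · x (there are 3 lines, with slopes 0, 1, ..., 2). Only the lines that attain the minimum somewhere contribute to roots; other lines are dominated. Here the surviving (envelope) indices are i = 2, i = 1, i = 0.
Intersections between consecutive envelope lines give the roots: for adjacent envelope indices i < j the intersection is x = (a_i − a_j) / (j − i). Reading off the sorted break points: {-5, 1}.
Verification: at each break x_0, at least two indices attain the minimum of min_i(a_i + i · x_0).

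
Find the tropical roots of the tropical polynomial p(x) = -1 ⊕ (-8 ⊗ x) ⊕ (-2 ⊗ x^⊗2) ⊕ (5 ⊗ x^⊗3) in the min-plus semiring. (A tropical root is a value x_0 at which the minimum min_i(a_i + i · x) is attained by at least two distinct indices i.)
Roots: {-7, -6, 7}

Each tropical root is a break point of the lower envelope of the lines y = a_i + i · x (there are 4 lines, with slopes 0, 1, ..., 3). Only the lines that attain the minimum somewhere contribute to roots; other lines are dominated. Here the surviving (envelope) indices are i = 3, i = 2, i = 1, i = 0.
Intersections between consecutive envelope lines give the roots: for adjacent envelope indices i < j the intersection is x = (a_i − a_j) / (j − i). Reading off the sorted break points: {-7, -6, 7}.
Verification: at each break x_0, at least two indices attain the minimum of min_i(a_i + i · x_0).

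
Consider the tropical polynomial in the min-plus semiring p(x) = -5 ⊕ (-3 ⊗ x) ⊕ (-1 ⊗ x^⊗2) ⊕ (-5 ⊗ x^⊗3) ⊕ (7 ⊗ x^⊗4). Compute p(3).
p(3) = -5

A tropical monomial a ⊗ x^⊗i evaluates to a + i · x. Evaluating each term at x = 3:
  Term 0 contributes -5 + 0 · 3 = -5
  Term 1 contributes -3 + 1 · 3 = 0
  Term 2 contributes -1 + 2 · 3 = 5
  Term 3 contributes -5 + 3 · 3 = 4
  Term 4 contributes 7 + 4 · 3 = 19
p(3) = ⊕ of these = min[-5, 0, 5, 4, 19] = -5.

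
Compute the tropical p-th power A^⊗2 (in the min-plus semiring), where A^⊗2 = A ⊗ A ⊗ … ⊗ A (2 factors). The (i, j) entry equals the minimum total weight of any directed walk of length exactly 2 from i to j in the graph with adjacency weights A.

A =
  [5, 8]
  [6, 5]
A^⊗2 =
  [10, 13]
  [11, 10]

Each entry (A^⊗2)_ij equals the minimum over all length-2 walks i = v_0 → v_1 → … → v_2 = j of Σ_t A[v_t][v_{t+1}]. For example, for (i, j) = (0, 1) we minimise over 2 possible intermediate vertex sequences; the minimum is 13, attained along the walk 0 → 0 → 1.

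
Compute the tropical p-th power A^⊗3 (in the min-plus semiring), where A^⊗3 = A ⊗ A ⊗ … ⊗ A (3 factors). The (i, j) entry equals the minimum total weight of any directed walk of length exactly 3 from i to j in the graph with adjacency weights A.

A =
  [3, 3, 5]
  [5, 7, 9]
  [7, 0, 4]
A^⊗3 =
  [9, 8, 11]
  [11, 10, 13]
  [8, 8, 10]

Each entry (A^⊗3)_ij equals the minimum over all length-3 walks i = v_0 → v_1 → … → v_3 = j of Σ_t A[v_t][v_{t+1}]. For example, for (i, j) = (0, 2) we minimise over 9 possible intermediate vertex sequences; the minimum is 11, attained along the walk 0 → 0 → 0 → 2.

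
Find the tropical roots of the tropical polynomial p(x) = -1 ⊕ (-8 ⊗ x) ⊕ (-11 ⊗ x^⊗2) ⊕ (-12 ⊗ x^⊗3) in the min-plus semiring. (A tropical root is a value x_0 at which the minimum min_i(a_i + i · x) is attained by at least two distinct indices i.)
Roots: {1, 3, 7}

Each tropical root is a break point of the lower envelope of the lines y = a_i + i · x (there are 4 lines, with slopes 0, 1, ..., 3). Only the lines that attain the minimum somewhere contribute to roots; other lines are dominated. Here the surviving (envelope) indices are i = 3, i = 2, i = 1, i = 0.
Intersections between consecutive envelope lines give the roots: for adjacent envelope indices i < j the intersection is x = (a_i − a_j) / (j − i). Reading off the sorted break points: {1, 3, 7}.
Verification: at each break x_0, at least two indices attain the minimum of min_i(a_i + i · x_0).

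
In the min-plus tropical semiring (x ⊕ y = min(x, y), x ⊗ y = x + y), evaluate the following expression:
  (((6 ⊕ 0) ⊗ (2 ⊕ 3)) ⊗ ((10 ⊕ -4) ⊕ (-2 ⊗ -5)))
(((6 ⊕ 0) ⊗ (2 ⊕ 3)) ⊗ ((10 ⊕ -4) ⊕ (-2 ⊗ -5))) = -5

Expand innermost to outermost. Recall ⊕ takes the minimum of its arguments and ⊗ takes their sum. Working out the expression (((6 ⊕ 0) ⊗ (2 ⊕ 3)) ⊗ ((10 ⊕ -4) ⊕ (-2 ⊗ -5))) gives -5.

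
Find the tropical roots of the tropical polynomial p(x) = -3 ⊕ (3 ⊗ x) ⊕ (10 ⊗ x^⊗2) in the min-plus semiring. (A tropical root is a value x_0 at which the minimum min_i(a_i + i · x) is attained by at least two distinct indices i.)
Roots: {-7, -6}

Each tropical root is a break point of the lower envelope of the lines y = a_i + i · x (there are 3 lines, with slopes 0, 1, ..., 2). Only the lines that attain the minimum somewhere contribute to roots; other lines are dominated. Here the surviving (envelope) indices are i = 2, i = 1, i = 0.
Intersections between consecutive envelope lines give the roots: for adjacent envelope indices i < j the intersection is x = (a_i − a_j) / (j − i). Reading off the sorted break points: {-7, -6}.
Verification: at each break x_0, at least two indices attain the minimum of min_i(a_i + i · x_0).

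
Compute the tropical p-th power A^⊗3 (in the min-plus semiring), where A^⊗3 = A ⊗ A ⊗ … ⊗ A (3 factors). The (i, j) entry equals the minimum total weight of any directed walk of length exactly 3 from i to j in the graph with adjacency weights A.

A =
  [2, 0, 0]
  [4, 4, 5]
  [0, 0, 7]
A^⊗3 =
  [2, 0, 0]
  [4, 4, 5]
  [0, 0, 2]

Each entry (A^⊗3)_ij equals the minimum over all length-3 walks i = v_0 → v_1 → … → v_3 = j of Σ_t A[v_t][v_{t+1}]. For example, for (i, j) = (0, 2) we minimise over 9 possible intermediate vertex sequences; the minimum is 0, attained along the walk 0 → 2 → 0 → 2.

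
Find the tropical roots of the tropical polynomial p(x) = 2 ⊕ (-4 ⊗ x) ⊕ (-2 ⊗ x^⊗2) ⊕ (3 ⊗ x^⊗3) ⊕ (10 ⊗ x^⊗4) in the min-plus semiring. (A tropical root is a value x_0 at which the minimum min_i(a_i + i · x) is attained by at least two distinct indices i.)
Roots: {-7, -5, -2, 6}

Each tropical root is a break point of the lower envelope of the lines y = a_i + i · x (there are 5 lines, with slopes 0, 1, ..., 4). Only the lines that attain the minimum somewhere contribute to roots; other lines are dominated. Here the surviving (envelope) indices are i = 4, i = 3, i = 2, i = 1, i = 0.
Intersections between consecutive envelope lines give the roots: for adjacent envelope indices i < j the intersection is x = (a_i − a_j) / (j − i). Reading off the sorted break points: {-7, -5, -2, 6}.
Verification: at each break x_0, at least two indices attain the minimum of min_i(a_i + i · x_0).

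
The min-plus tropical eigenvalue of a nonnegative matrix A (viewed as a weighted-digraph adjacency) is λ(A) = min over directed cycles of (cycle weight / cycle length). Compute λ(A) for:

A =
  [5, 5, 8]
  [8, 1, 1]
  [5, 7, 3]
λ(A) = 1

Enumerate directed cycles and compute their means (weight / length). Sample:
  cycle 0 → 0: weight = 5, length = 1, mean = 5/1 ≈ 5.000
  cycle 1 → 1: weight = 1, length = 1, mean = 1/1 ≈ 1.000
  cycle 2 → 2: weight = 3, length = 1, mean = 3/1 ≈ 3.000
  cycle 0 → 1 → 0: weight = 13, length = 2, mean = 13/2 ≈ 6.500
  cycle 0 → 2 → 0: weight = 13, length = 2, mean = 13/2 ≈ 6.500
  cycle 1 → 0 → 1: weight = 13, length = 2, mean = 13/2 ≈ 6.500
Minimum mean = 1.000, attained e.g. along the cycle 1 → 1 with weight 1 and length 1. So λ(A) = 1/1 = 1.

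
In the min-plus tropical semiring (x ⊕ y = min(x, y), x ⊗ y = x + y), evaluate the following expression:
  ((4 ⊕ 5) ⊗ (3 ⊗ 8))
((4 ⊕ 5) ⊗ (3 ⊗ 8)) = 15

Expand innermost to outermost. Recall ⊕ takes the minimum of its arguments and ⊗ takes their sum. Working out the expression ((4 ⊕ 5) ⊗ (3 ⊗ 8)) gives 15.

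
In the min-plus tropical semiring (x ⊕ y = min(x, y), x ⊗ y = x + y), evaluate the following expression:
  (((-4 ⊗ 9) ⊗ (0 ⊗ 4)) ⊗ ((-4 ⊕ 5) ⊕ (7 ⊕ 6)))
(((-4 ⊗ 9) ⊗ (0 ⊗ 4)) ⊗ ((-4 ⊕ 5) ⊕ (7 ⊕ 6))) = 5

Expand innermost to outermost. Recall ⊕ takes the minimum of its arguments and ⊗ takes their sum. Working out the expression (((-4 ⊗ 9) ⊗ (0 ⊗ 4)) ⊗ ((-4 ⊕ 5) ⊕ (7 ⊕ 6))) gives 5.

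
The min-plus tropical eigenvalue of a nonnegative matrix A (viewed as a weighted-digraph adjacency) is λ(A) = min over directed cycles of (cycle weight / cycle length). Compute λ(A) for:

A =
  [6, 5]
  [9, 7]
λ(A) = 6

Enumerate directed cycles and compute their means (weight / length). Sample:
  cycle 0 → 0: weight = 6, length = 1, mean = 6/1 ≈ 6.000
  cycle 1 → 1: weight = 7, length = 1, mean = 7/1 ≈ 7.000
  cycle 0 → 1 → 0: weight = 14, length = 2, mean = 14/2 ≈ 7.000
  cycle 1 → 0 → 1: weight = 14, length = 2, mean = 14/2 ≈ 7.000
Minimum mean = 6.000, attained e.g. along the cycle 0 → 0 with weight 6 and length 1. So λ(A) = 6/1 = 6.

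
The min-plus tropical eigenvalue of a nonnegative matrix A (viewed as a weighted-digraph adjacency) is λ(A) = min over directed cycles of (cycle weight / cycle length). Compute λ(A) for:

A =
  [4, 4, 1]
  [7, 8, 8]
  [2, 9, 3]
λ(A) = 3/2

Enumerate directed cycles and compute their means (weight / length). Sample:
  cycle 0 → 0: weight = 4, length = 1, mean = 4/1 ≈ 4.000
  cycle 1 → 1: weight = 8, length = 1, mean = 8/1 ≈ 8.000
  cycle 2 → 2: weight = 3, length = 1, mean = 3/1 ≈ 3.000
  cycle 0 → 1 → 0: weight = 11, length = 2, mean = 11/2 ≈ 5.500
  cycle 0 → 2 → 0: weight = 3, length = 2, mean = 3/2 ≈ 1.500
  cycle 1 → 0 → 1: weight = 11, length = 2, mean = 11/2 ≈ 5.500
Minimum mean = 1.500, attained e.g. along the cycle 0 → 2 → 0 with weight 3 and length 2. So λ(A) = 3/2 = 3/2.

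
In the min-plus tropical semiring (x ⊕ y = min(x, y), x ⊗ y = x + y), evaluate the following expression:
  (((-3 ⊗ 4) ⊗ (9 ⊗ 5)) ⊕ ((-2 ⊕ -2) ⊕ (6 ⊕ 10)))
(((-3 ⊗ 4) ⊗ (9 ⊗ 5)) ⊕ ((-2 ⊕ -2) ⊕ (6 ⊕ 10))) = -2

Expand innermost to outermost. Recall ⊕ takes the minimum of its arguments and ⊗ takes their sum. Working out the expression (((-3 ⊗ 4) ⊗ (9 ⊗ 5)) ⊕ ((-2 ⊕ -2) ⊕ (6 ⊕ 10))) gives -2.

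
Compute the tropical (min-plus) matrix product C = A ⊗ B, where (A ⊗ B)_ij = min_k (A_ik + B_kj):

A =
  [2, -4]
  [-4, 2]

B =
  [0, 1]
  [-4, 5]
A ⊗ B =
  [-8, 1]
  [-4, -3]

Apply the min-plus product entry-by-entry:
  C[0][0] = min over k of (A[0][0] + B[0][0] = 2 + 0 = 2, A[0][1] + B[1][0] = -4 + -4 = -8) = -8 (attained at k = 1)
  C[0][1] = min over k of (A[0][0] + B[0][1] = 2 + 1 = 3, A[0][1] + B[1][1] = -4 + 5 = 1) = 1 (attained at k = 1)
  C[1][0] = min over k of (A[1][0] + B[0][0] = -4 + 0 = -4, A[1][1] + B[1][0] = 2 + -4 = -2) = -4 (attained at k = 0)
  C[1][1] = min over k of (A[1][0] + B[0][1] = -4 + 1 = -3, A[1][1] + B[1][1] = 2 + 5 = 7) = -3 (attained at k = 0)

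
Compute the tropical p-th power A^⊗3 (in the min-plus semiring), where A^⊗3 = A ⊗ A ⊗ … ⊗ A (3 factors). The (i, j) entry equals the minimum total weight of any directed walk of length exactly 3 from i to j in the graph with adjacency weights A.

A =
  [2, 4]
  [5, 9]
A^⊗3 =
  [6, 8]
  [9, 11]

Each entry (A^⊗3)_ij equals the minimum over all length-3 walks i = v_0 → v_1 → … → v_3 = j of Σ_t A[v_t][v_{t+1}]. For example, for (i, j) = (0, 1) we minimise over 4 possible intermediate vertex sequences; the minimum is 8, attained along the walk 0 → 0 → 0 → 1.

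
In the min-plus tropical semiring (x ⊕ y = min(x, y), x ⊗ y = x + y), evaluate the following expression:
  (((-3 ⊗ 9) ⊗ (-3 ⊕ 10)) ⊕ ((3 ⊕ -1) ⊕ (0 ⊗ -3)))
(((-3 ⊗ 9) ⊗ (-3 ⊕ 10)) ⊕ ((3 ⊕ -1) ⊕ (0 ⊗ -3))) = -3

Expand innermost to outermost. Recall ⊕ takes the minimum of its arguments and ⊗ takes their sum. Working out the expression (((-3 ⊗ 9) ⊗ (-3 ⊕ 10)) ⊕ ((3 ⊕ -1) ⊕ (0 ⊗ -3))) gives -3.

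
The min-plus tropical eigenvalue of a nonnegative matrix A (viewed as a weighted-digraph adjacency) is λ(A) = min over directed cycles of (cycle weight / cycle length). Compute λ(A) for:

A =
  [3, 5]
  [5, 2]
λ(A) = 2

Enumerate directed cycles and compute their means (weight / length). Sample:
  cycle 0 → 0: weight = 3, length = 1, mean = 3/1 ≈ 3.000
  cycle 1 → 1: weight = 2, length = 1, mean = 2/1 ≈ 2.000
  cycle 0 → 1 → 0: weight = 10, length = 2, mean = 10/2 ≈ 5.000
  cycle 1 → 0 → 1: weight = 10, length = 2, mean = 10/2 ≈ 5.000
Minimum mean = 2.000, attained e.g. along the cycle 1 → 1 with weight 2 and length 1. So λ(A) = 2/1 = 2.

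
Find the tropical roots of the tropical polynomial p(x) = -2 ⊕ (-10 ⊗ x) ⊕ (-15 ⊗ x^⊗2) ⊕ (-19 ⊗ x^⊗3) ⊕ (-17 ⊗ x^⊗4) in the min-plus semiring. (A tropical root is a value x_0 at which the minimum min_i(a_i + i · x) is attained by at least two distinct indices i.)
Roots: {-2, 4, 5, 8}

Each tropical root is a break point of the lower envelope of the lines y = a_i + i · x (there are 5 lines, with slopes 0, 1, ..., 4). Only the lines that attain the minimum somewhere contribute to roots; other lines are dominated. Here the surviving (envelope) indices are i = 4, i = 3, i = 2, i = 1, i = 0.
Intersections between consecutive envelope lines give the roots: for adjacent envelope indices i < j the intersection is x = (a_i − a_j) / (j − i). Reading off the sorted break points: {-2, 4, 5, 8}.
Verification: at each break x_0, at least two indices attain the minimum of min_i(a_i + i · x_0).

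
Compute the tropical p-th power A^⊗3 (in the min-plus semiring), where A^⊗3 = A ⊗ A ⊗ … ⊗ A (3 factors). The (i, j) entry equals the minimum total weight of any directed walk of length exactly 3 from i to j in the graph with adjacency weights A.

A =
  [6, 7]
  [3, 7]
A^⊗3 =
  [16, 17]
  [13, 16]

Each entry (A^⊗3)_ij equals the minimum over all length-3 walks i = v_0 → v_1 → … → v_3 = j of Σ_t A[v_t][v_{t+1}]. For example, for (i, j) = (0, 1) we minimise over 4 possible intermediate vertex sequences; the minimum is 17, attained along the walk 0 → 1 → 0 → 1.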